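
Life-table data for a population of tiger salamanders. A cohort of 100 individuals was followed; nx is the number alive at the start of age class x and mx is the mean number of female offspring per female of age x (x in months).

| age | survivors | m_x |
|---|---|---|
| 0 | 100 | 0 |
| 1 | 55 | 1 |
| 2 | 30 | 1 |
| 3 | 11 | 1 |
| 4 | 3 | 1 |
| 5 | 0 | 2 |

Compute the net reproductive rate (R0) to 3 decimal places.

0.990

lx = nx/n0 = nx/100: 1, 0.55, 0.3, 0.11, 0.03, 0
lx·mx by age: 0, 0.55, 0.3, 0.11, 0.03, 0
R0 = Σ lx·mx = 0.99 → 0.990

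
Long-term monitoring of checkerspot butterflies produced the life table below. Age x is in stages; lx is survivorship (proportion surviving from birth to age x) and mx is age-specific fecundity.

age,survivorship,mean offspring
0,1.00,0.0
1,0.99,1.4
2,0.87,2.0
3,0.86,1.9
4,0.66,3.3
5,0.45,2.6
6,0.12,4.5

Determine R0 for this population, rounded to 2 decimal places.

lx·mx by age: 0, 1.386, 1.74, 1.634, 2.178, 1.17, 0.54
R0 = Σ lx·mx = 8.648 → 8.65

8.65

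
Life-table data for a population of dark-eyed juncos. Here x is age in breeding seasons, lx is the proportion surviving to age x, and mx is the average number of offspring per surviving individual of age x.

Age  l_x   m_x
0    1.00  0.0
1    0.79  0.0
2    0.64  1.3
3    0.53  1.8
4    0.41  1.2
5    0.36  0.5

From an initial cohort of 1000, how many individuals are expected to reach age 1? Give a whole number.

790

Expected survivors = N0 · l_1 = 1000 × 0.79 = 790 → 790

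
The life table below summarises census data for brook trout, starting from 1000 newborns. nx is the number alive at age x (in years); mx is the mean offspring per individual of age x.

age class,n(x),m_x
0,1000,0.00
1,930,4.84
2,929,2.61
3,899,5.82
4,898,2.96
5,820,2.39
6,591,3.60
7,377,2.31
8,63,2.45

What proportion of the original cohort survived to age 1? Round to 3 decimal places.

0.930

l_1 = n_1/n_0 = 930/1000 = 0.93 → 0.930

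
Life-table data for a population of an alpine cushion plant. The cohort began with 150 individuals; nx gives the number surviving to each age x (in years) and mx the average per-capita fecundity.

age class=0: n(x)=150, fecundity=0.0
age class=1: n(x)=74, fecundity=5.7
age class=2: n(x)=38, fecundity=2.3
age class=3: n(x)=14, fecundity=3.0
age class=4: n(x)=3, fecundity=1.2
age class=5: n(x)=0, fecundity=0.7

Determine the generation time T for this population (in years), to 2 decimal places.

lx = nx/n0 = nx/150: 1, 0.49333…, 0.25333…, 0.09333…, 0.02, 0
lx·mx: 0, 2.812…, 0.582667…, 0.28…, 0.024, 0 → R0 = 3.698667…
x·lx·mx: 0, 2.812…, 1.165333…, 0.84…, 0.096, 0 → Σ = 4.913333…
T = 4.913333… / 3.698667… = 1.328407… → 1.33

1.33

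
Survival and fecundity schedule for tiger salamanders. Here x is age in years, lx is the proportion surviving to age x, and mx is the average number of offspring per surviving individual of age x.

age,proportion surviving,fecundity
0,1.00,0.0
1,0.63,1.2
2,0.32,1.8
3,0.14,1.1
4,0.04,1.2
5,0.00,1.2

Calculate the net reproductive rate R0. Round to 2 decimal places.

lx·mx by age: 0, 0.756, 0.576, 0.154, 0.048, 0
R0 = Σ lx·mx = 1.534 → 1.53

1.53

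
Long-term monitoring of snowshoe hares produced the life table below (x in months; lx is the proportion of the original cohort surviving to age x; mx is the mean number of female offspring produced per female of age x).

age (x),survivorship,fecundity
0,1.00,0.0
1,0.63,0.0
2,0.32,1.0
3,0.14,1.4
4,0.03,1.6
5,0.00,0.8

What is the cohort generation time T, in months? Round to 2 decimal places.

lx·mx: 0, 0, 0.32, 0.196, 0.048, 0 → R0 = 0.564
x·lx·mx: 0, 0, 0.64, 0.588, 0.192, 0 → Σ = 1.42
T = 1.42 / 0.564 = 2.51773… → 2.52

2.52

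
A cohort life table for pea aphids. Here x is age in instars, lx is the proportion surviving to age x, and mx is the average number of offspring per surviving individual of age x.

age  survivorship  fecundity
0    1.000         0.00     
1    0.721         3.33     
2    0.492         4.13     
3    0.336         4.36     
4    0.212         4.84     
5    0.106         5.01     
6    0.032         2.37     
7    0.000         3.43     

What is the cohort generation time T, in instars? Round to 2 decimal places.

2.40

lx·mx: 0, 2.40093, 2.03196, 1.46496, 1.02608, 0.53106, 0.07584, 0 → R0 = 7.53083
x·lx·mx: 0, 2.40093, 4.06392, 4.39488, 4.10432, 2.6553, 0.45504, 0 → Σ = 18.07439
T = 18.07439 / 7.53083 = 2.400053… → 2.40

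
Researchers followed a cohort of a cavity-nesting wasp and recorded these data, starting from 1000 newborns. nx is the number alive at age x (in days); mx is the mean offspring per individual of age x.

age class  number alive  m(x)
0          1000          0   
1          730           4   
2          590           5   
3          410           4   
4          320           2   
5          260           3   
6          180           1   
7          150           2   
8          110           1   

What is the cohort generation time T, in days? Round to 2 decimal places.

2.55

lx = nx/n0 = nx/1000: 1, 0.73, 0.59, 0.41, 0.32, 0.26, 0.18, 0.15, 0.11
lx·mx: 0, 2.92, 2.95, 1.64, 0.64, 0.78, 0.18, 0.3, 0.11 → R0 = 9.52
x·lx·mx: 0, 2.92, 5.9, 4.92, 2.56, 3.9, 1.08, 2.1, 0.88 → Σ = 24.26
T = 24.26 / 9.52 = 2.548319… → 2.55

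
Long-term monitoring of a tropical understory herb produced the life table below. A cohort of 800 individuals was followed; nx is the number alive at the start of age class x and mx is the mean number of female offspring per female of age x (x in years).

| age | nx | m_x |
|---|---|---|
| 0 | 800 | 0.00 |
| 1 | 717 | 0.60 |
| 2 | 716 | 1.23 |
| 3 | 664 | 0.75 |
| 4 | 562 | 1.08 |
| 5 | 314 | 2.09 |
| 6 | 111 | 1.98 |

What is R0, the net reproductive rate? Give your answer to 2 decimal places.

4.11

lx = nx/n0 = nx/800: 1, 0.89625, 0.895, 0.83, 0.7025, 0.3925, 0.13875
lx·mx by age: 0, 0.53775…, 1.10085, 0.6225, 0.7587, 0.820325, 0.274725…
R0 = Σ lx·mx = 4.11485… → 4.11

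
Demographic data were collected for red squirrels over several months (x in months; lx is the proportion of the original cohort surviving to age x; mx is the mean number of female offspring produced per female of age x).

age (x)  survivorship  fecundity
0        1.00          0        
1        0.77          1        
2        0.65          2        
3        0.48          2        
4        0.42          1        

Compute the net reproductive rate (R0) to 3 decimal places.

3.450

lx·mx by age: 0, 0.77, 1.3, 0.96, 0.42
R0 = Σ lx·mx = 3.45 → 3.450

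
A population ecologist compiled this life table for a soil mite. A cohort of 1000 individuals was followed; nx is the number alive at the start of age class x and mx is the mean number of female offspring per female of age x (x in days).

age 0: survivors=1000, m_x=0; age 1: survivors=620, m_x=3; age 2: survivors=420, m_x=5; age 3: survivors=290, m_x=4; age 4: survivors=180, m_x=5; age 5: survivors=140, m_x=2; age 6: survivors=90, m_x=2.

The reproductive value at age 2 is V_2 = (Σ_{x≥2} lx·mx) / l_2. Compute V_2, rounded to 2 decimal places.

11.00

lx = nx/n0 = nx/1000: 1, 0.62, 0.42, 0.29, 0.18, 0.14, 0.09
lx·mx for x ≥ 2: 2.1, 1.16, 0.9, 0.28, 0.18 → sum = 4.62
V_2 = 4.62 / l_2 = 4.62 / 0.42 = 11 → 11.00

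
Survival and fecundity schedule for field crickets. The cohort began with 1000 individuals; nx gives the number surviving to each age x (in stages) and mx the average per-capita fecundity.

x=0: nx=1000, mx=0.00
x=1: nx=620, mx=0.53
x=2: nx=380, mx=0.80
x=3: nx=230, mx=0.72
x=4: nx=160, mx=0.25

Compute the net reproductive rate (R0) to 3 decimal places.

0.838

lx = nx/n0 = nx/1000: 1, 0.62, 0.38, 0.23, 0.16
lx·mx by age: 0, 0.3286, 0.304, 0.1656, 0.04
R0 = Σ lx·mx = 0.8382 → 0.838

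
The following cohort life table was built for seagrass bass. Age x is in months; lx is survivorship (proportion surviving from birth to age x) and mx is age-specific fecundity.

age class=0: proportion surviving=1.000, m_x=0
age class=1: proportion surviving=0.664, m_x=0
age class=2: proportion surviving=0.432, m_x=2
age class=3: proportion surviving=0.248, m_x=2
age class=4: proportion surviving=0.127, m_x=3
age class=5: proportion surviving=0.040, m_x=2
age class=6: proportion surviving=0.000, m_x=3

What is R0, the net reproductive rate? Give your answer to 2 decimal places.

lx·mx by age: 0, 0, 0.864, 0.496, 0.381, 0.08, 0
R0 = Σ lx·mx = 1.821 → 1.82

1.82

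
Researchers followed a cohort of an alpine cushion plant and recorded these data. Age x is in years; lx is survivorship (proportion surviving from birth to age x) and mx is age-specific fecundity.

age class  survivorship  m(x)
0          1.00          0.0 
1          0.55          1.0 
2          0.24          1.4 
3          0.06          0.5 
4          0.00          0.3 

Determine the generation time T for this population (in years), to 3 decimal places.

lx·mx: 0, 0.55, 0.336, 0.03, 0 → R0 = 0.916
x·lx·mx: 0, 0.55, 0.672, 0.09, 0 → Σ = 1.312
T = 1.312 / 0.916 = 1.432314… → 1.432

1.432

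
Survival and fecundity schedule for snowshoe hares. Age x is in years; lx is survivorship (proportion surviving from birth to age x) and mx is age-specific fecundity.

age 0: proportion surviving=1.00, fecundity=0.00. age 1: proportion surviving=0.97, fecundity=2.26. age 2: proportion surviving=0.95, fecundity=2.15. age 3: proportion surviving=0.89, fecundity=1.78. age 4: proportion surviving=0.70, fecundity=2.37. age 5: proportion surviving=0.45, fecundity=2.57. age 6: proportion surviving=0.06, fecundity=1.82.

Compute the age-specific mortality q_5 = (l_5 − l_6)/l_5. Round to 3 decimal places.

q_5 = (l_5 − l_6) / l_5 = (0.45 − 0.06) / 0.45
     = 0.39 / 0.45 = 0.866667… → 0.867

0.867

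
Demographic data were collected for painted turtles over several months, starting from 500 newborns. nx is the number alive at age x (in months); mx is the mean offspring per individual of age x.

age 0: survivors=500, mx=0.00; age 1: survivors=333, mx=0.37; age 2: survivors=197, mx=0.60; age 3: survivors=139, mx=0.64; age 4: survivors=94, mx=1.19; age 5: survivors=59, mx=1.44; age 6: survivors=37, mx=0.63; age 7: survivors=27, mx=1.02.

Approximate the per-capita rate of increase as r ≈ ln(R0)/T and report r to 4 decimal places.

0.0458

lx = nx/n0 = nx/500: 1, 0.666, 0.394, 0.278, 0.188, 0.118, 0.074, 0.054
R0 = Σ lx·mx = 0 + 0.24642 + 0.2364 + 0.17792 + 0.22372 + 0.16992 + 0.04662 + 0.05508 = 1.15608
Σ x·lx·mx = 3.66274; T = 3.66274/1.15608 = 3.16824…
r ≈ ln(R0)/T = ln(1.15608)/3.16824… = 0.045778… → 0.0458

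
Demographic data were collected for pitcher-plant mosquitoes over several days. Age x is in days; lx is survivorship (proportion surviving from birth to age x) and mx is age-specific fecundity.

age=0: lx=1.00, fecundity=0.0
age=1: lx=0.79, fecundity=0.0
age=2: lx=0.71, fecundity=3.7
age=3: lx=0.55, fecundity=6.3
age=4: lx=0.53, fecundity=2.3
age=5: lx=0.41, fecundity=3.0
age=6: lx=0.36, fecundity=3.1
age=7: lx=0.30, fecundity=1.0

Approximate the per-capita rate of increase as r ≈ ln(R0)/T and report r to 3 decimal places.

0.645

R0 = Σ lx·mx = 0 + 0 + 2.627 + 3.465 + 1.219 + 1.23 + 1.116 + 0.3 = 9.957
Σ x·lx·mx = 35.471; T = 35.471/9.957 = 3.56242…
r ≈ ln(R0)/T = ln(9.957)/3.56242… = 0.64514… → 0.645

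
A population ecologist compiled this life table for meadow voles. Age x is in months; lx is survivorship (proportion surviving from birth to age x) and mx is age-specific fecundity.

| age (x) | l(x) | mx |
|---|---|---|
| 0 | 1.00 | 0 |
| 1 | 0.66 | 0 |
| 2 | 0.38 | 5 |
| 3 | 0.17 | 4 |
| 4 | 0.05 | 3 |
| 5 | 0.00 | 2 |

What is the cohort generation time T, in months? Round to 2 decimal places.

2.36

lx·mx: 0, 0, 1.9, 0.68, 0.15, 0 → R0 = 2.73
x·lx·mx: 0, 0, 3.8, 2.04, 0.6, 0 → Σ = 6.44
T = 6.44 / 2.73 = 2.358974… → 2.36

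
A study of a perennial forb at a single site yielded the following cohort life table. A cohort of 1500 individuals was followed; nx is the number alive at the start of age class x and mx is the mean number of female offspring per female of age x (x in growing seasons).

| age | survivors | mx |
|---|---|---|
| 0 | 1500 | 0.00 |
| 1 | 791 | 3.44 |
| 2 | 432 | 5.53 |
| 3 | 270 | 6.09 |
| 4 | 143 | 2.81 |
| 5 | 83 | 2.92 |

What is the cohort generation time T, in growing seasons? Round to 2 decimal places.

2.06

lx = nx/n0 = nx/1500: 1, 0.52733…, 0.288, 0.18, 0.09533…, 0.05533…
lx·mx: 0, 1.814027…, 1.59264, 1.0962, 0.267887…, 0.161573… → R0 = 4.932327…
x·lx·mx: 0, 1.814027…, 3.18528, 3.2886, 1.071547…, 0.807867… → Σ = 10.16732…
T = 10.16732… / 4.932327… = 2.061364… → 2.06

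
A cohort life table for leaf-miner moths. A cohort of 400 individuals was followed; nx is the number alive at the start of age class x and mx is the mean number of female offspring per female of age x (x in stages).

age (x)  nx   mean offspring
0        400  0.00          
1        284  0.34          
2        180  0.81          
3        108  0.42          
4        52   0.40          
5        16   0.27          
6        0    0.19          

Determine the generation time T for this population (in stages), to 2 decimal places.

lx = nx/n0 = nx/400: 1, 0.71, 0.45, 0.27, 0.13, 0.04, 0
lx·mx: 0, 0.2414, 0.3645, 0.1134, 0.052, 0.0108, 0 → R0 = 0.7821
x·lx·mx: 0, 0.2414, 0.729, 0.3402, 0.208, 0.054, 0 → Σ = 1.5726
T = 1.5726 / 0.7821 = 2.01074… → 2.01

2.01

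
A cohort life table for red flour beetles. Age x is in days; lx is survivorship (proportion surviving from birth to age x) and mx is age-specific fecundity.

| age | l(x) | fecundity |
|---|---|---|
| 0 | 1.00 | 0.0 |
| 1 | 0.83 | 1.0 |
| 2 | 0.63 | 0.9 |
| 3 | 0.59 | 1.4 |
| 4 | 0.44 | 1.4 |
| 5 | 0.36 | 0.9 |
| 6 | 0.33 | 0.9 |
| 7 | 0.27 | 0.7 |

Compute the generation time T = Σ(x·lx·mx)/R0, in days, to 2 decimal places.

lx·mx: 0, 0.83, 0.567, 0.826, 0.616, 0.324, 0.297, 0.189 → R0 = 3.649
x·lx·mx: 0, 0.83, 1.134, 2.478, 2.464, 1.62, 1.782, 1.323 → Σ = 11.631
T = 11.631 / 3.649 = 3.187449… → 3.19

3.19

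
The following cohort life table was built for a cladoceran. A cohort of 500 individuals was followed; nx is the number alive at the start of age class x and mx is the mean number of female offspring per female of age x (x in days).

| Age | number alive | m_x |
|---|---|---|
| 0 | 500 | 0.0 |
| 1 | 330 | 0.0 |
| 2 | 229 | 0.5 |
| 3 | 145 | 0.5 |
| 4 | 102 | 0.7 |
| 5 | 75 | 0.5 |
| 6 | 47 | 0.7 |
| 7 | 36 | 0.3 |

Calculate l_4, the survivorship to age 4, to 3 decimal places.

0.204

l_4 = n_4/n_0 = 102/500 = 0.204 → 0.204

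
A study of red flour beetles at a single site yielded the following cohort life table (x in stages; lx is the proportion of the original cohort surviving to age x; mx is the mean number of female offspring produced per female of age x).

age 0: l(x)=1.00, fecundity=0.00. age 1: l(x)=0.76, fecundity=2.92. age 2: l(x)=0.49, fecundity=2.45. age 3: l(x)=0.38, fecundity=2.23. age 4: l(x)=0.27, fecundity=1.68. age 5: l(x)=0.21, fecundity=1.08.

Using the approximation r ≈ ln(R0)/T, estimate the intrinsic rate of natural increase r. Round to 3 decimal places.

0.782

R0 = Σ lx·mx = 0 + 2.2192 + 1.2005 + 0.8474 + 0.4536 + 0.2268 = 4.9475
Σ x·lx·mx = 10.1108; T = 10.1108/4.9475 = 2.04362…
r ≈ ln(R0)/T = ln(4.9475)/2.04362… = 0.78238… → 0.782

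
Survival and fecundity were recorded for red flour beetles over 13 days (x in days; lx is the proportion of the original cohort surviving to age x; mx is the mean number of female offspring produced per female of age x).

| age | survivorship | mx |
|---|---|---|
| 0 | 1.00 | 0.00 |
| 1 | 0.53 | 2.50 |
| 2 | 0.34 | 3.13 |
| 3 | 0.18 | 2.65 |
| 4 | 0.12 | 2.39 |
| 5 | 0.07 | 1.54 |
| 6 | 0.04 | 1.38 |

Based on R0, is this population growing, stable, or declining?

R0 = Σ lx·mx = 0 + 1.325 + 1.0642 + 0.477 + 0.2868 + 0.1078 + 0.0552 = 3.316
R0 > 1, so the population is growing.

growing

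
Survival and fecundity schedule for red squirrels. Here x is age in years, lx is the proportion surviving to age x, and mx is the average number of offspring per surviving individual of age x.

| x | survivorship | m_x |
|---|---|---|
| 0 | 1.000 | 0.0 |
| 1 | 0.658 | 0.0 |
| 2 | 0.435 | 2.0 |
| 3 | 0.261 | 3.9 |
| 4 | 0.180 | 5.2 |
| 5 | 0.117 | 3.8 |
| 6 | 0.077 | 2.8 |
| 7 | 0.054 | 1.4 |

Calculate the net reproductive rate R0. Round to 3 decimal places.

lx·mx by age: 0, 0, 0.87, 1.0179, 0.936, 0.4446, 0.2156, 0.0756
R0 = Σ lx·mx = 3.5597 → 3.560

3.560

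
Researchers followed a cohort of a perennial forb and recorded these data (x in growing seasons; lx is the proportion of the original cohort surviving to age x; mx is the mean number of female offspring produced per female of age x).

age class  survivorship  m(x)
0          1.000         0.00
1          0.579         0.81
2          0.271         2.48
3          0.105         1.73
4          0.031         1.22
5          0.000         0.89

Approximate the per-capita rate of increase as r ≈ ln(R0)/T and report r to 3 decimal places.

R0 = Σ lx·mx = 0 + 0.46899 + 0.67208 + 0.18165 + 0.03782 + 0 = 1.36054
Σ x·lx·mx = 2.50938; T = 2.50938/1.36054 = 1.8444…
r ≈ ln(R0)/T = ln(1.36054)/1.8444… = 0.16693… → 0.167

0.167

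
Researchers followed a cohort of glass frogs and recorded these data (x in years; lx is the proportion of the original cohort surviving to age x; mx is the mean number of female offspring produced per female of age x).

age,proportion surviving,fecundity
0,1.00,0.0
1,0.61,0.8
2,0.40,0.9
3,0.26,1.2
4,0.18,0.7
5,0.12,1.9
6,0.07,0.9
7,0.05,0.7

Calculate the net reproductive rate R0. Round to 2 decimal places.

lx·mx by age: 0, 0.488, 0.36, 0.312, 0.126, 0.228, 0.063, 0.035
R0 = Σ lx·mx = 1.612 → 1.61

1.61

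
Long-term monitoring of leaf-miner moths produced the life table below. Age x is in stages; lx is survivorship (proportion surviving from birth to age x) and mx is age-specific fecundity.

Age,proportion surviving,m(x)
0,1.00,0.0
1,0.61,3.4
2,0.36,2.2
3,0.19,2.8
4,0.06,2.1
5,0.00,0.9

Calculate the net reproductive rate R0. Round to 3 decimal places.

lx·mx by age: 0, 2.074, 0.792, 0.532, 0.126, 0
R0 = Σ lx·mx = 3.524 → 3.524

3.524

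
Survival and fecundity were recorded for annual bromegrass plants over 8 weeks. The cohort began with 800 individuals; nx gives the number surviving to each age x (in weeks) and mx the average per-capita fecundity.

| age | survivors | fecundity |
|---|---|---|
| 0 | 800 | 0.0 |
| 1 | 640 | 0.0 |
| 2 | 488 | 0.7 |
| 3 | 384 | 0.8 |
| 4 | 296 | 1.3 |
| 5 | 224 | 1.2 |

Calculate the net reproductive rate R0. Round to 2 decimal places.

lx = nx/n0 = nx/800: 1, 0.8, 0.61, 0.48, 0.37, 0.28
lx·mx by age: 0, 0, 0.427, 0.384, 0.481, 0.336
R0 = Σ lx·mx = 1.628 → 1.63

1.63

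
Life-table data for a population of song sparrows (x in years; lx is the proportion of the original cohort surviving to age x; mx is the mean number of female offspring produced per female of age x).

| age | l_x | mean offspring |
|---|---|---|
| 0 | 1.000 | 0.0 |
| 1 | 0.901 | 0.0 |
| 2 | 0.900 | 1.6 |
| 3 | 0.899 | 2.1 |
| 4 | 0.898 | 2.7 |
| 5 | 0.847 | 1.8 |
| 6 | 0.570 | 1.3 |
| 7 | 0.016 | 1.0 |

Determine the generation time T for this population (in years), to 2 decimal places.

lx·mx: 0, 0, 1.44, 1.8879, 2.4246, 1.5246, 0.741, 0.016 → R0 = 8.0341
x·lx·mx: 0, 0, 2.88, 5.6637, 9.6984, 7.623, 4.446, 0.112 → Σ = 30.4231
T = 30.4231 / 8.0341 = 3.786746… → 3.79

3.79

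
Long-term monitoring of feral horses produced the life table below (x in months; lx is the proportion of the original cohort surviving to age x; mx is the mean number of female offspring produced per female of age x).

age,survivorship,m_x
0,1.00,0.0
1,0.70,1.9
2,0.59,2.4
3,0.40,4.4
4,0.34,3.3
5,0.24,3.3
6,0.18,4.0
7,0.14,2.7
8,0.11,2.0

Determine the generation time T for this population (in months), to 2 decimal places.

lx·mx: 0, 1.33, 1.416, 1.76, 1.122, 0.792, 0.72, 0.378, 0.22 → R0 = 7.738
x·lx·mx: 0, 1.33, 2.832, 5.28, 4.488, 3.96, 4.32, 2.646, 1.76 → Σ = 26.616
T = 26.616 / 7.738 = 3.439648… → 3.44

3.44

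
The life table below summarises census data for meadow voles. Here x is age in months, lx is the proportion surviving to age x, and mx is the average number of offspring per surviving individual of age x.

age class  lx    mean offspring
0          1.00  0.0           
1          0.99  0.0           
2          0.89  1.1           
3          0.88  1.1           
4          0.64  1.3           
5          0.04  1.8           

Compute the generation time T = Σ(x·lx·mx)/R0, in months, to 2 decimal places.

lx·mx: 0, 0, 0.979, 0.968, 0.832, 0.072 → R0 = 2.851
x·lx·mx: 0, 0, 1.958, 2.904, 3.328, 0.36 → Σ = 8.55
T = 8.55 / 2.851 = 2.998948… → 3.00

3.00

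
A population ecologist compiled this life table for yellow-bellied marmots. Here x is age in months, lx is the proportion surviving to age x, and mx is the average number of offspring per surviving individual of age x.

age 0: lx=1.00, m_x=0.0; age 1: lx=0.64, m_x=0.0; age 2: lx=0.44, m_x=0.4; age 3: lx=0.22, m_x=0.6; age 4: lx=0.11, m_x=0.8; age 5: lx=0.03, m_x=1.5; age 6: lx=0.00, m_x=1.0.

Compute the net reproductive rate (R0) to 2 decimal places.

0.44

lx·mx by age: 0, 0, 0.176, 0.132, 0.088, 0.045, 0
R0 = Σ lx·mx = 0.441 → 0.44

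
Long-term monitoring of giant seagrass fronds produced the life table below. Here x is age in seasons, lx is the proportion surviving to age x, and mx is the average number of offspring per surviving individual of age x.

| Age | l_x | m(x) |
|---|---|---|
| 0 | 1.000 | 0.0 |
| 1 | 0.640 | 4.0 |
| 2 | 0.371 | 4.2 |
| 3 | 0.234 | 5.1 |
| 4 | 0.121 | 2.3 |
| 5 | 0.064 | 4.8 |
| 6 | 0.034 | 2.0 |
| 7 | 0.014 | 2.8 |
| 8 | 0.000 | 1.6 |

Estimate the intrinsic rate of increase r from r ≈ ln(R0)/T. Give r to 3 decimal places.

0.855

R0 = Σ lx·mx = 0 + 2.56 + 1.5582 + 1.1934 + 0.2783 + 0.3072 + 0.068 + 0.0392 + 0 = 6.0043
Σ x·lx·mx = 12.5882; T = 12.5882/6.0043 = 2.09653…
r ≈ ln(R0)/T = ln(6.0043)/2.09653… = 0.85497… → 0.855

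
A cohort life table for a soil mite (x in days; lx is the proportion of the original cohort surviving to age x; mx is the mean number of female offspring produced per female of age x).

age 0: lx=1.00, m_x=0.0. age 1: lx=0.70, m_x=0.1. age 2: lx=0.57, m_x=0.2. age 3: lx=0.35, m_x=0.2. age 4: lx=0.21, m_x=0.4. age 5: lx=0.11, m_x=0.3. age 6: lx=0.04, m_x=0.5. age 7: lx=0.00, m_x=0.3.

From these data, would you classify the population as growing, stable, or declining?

R0 = Σ lx·mx = 0 + 0.07 + 0.114 + 0.07 + 0.084 + 0.033 + 0.02 + 0 = 0.391
R0 < 1, so the population is declining.

declining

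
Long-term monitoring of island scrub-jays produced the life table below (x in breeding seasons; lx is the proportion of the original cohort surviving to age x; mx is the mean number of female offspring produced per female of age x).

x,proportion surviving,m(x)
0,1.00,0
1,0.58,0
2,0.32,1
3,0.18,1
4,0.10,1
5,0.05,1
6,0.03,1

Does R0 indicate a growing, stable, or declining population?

declining

R0 = Σ lx·mx = 0 + 0 + 0.32 + 0.18 + 0.1 + 0.05 + 0.03 = 0.68
R0 < 1, so the population is declining.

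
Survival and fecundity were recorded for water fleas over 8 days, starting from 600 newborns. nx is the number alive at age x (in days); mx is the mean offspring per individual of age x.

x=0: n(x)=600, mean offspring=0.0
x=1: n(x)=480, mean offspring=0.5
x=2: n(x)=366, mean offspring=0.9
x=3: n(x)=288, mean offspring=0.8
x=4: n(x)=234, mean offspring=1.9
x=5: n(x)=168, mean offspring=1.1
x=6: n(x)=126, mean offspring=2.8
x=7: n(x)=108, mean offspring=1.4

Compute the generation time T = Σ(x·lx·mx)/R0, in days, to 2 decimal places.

3.86

lx = nx/n0 = nx/600: 1, 0.8, 0.61, 0.48, 0.39, 0.28, 0.21, 0.18
lx·mx: 0, 0.4, 0.549, 0.384, 0.741, 0.308, 0.588, 0.252 → R0 = 3.222
x·lx·mx: 0, 0.4, 1.098, 1.152, 2.964, 1.54, 3.528, 1.764 → Σ = 12.446
T = 12.446 / 3.222 = 3.862818… → 3.86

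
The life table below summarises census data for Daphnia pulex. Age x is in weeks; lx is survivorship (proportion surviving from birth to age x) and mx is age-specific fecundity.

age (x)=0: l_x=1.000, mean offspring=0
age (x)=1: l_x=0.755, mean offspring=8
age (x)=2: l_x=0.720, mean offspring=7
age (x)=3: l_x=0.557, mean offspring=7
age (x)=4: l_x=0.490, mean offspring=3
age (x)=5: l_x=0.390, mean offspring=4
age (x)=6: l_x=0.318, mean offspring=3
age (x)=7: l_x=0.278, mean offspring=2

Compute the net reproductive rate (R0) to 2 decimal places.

lx·mx by age: 0, 6.04, 5.04, 3.899, 1.47, 1.56, 0.954, 0.556
R0 = Σ lx·mx = 19.519 → 19.52

19.52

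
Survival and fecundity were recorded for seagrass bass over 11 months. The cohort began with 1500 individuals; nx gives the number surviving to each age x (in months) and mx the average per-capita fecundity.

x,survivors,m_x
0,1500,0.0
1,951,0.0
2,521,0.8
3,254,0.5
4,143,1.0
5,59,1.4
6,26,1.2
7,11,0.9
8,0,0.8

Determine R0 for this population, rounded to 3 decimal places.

0.540

lx = nx/n0 = nx/1500: 1, 0.634, 0.34733…, 0.16933…, 0.09533…, 0.03933…, 0.01733…, 0.00733…, 0
lx·mx by age: 0, 0, 0.277867…, 0.084667…, 0.095333…, 0.055067…, 0.0208…, 0.0066…, 0
R0 = Σ lx·mx = 0.540333… → 0.540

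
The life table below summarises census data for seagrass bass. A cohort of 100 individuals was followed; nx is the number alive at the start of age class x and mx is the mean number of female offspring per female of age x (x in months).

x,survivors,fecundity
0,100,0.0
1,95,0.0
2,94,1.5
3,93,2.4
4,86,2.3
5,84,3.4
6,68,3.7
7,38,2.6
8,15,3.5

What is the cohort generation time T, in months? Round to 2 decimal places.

lx = nx/n0 = nx/100: 1, 0.95, 0.94, 0.93, 0.86, 0.84, 0.68, 0.38, 0.15
lx·mx: 0, 0, 1.41, 2.232, 1.978, 2.856, 2.516, 0.988, 0.525 → R0 = 12.505
x·lx·mx: 0, 0, 2.82, 6.696, 7.912, 14.28, 15.096, 6.916, 4.2 → Σ = 57.92
T = 57.92 / 12.505 = 4.631747… → 4.63

4.63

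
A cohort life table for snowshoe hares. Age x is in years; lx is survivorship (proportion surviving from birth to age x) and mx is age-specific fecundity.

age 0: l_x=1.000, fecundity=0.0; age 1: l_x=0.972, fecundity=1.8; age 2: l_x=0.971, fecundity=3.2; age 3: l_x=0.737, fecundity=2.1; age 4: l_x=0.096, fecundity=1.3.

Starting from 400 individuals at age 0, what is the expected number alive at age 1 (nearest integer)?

Expected survivors = N0 · l_1 = 400 × 0.972 = 388.8 → 389

389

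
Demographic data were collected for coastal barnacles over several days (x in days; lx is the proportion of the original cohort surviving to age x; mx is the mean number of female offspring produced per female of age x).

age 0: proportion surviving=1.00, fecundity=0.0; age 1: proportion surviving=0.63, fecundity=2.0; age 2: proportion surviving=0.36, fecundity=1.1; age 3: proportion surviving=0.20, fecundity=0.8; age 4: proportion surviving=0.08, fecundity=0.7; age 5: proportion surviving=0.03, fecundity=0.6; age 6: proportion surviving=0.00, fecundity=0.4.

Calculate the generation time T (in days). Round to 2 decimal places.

1.51

lx·mx: 0, 1.26, 0.396, 0.16, 0.056, 0.018, 0 → R0 = 1.89
x·lx·mx: 0, 1.26, 0.792, 0.48, 0.224, 0.09, 0 → Σ = 2.846
T = 2.846 / 1.89 = 1.50582… → 1.51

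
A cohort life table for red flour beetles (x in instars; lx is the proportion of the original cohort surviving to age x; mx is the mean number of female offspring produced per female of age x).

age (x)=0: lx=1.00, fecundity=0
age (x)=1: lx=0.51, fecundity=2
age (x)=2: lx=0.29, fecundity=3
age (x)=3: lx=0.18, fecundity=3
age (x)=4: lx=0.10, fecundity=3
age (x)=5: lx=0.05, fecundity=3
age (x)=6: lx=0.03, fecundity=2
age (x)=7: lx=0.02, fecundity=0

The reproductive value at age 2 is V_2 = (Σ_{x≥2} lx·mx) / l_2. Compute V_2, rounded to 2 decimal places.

lx·mx for x ≥ 2: 0.87, 0.54, 0.3, 0.15, 0.06, 0 → sum = 1.92
V_2 = 1.92 / l_2 = 1.92 / 0.29 = 6.62069… → 6.62

6.62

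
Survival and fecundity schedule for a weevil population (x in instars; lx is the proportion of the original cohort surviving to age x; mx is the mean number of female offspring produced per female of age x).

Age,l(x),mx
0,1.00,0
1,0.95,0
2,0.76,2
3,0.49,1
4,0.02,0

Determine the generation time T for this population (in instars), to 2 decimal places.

2.24

lx·mx: 0, 0, 1.52, 0.49, 0 → R0 = 2.01
x·lx·mx: 0, 0, 3.04, 1.47, 0 → Σ = 4.51
T = 4.51 / 2.01 = 2.243781… → 2.24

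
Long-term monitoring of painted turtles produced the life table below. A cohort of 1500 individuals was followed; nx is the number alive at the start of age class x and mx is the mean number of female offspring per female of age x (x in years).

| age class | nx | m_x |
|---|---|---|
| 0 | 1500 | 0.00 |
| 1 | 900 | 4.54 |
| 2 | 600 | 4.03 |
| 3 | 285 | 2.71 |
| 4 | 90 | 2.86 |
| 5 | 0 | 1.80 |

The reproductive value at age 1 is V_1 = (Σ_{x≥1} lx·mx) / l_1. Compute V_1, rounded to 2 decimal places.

lx = nx/n0 = nx/1500: 1, 0.6, 0.4, 0.19, 0.06, 0
lx·mx for x ≥ 1: 2.724, 1.612, 0.5149, 0.1716, 0 → sum = 5.0225
V_1 = 5.0225 / l_1 = 5.0225 / 0.6 = 8.370833… → 8.37

8.37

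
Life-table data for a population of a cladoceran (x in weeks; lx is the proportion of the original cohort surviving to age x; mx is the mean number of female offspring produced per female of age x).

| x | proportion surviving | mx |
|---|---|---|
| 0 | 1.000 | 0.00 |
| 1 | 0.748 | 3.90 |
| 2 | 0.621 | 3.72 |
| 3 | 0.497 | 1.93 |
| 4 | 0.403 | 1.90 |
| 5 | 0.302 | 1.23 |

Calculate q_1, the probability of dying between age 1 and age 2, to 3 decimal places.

q_1 = (l_1 − l_2) / l_1 = (0.748 − 0.621) / 0.748
     = 0.127 / 0.748 = 0.169786… → 0.170

0.170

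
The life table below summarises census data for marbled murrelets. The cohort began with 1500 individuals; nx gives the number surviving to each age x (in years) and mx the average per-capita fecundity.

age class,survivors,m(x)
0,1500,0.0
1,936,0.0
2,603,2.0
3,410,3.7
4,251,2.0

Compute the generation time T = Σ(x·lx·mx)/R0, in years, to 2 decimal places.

2.78

lx = nx/n0 = nx/1500: 1, 0.624, 0.402, 0.27333…, 0.16733…
lx·mx: 0, 0, 0.804, 1.011333…, 0.334667… → R0 = 2.15…
x·lx·mx: 0, 0, 1.608, 3.034…, 1.338667… → Σ = 5.980667…
T = 5.980667… / 2.15… = 2.781705… → 2.78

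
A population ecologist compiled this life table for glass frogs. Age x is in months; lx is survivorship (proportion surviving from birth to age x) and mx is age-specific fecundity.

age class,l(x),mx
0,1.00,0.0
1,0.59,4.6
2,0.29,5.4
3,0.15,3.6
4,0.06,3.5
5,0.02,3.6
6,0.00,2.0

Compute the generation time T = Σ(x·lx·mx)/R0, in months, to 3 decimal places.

lx·mx: 0, 2.714, 1.566, 0.54, 0.21, 0.072, 0 → R0 = 5.102
x·lx·mx: 0, 2.714, 3.132, 1.62, 0.84, 0.36, 0 → Σ = 8.666
T = 8.666 / 5.102 = 1.69855… → 1.699

1.699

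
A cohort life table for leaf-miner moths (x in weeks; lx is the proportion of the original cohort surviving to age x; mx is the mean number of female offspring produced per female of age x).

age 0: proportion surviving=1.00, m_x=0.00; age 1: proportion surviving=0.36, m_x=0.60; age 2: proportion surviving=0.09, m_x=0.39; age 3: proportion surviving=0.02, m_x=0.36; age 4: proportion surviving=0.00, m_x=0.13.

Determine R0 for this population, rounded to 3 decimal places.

0.258

lx·mx by age: 0, 0.216, 0.0351, 0.0072, 0
R0 = Σ lx·mx = 0.2583 → 0.258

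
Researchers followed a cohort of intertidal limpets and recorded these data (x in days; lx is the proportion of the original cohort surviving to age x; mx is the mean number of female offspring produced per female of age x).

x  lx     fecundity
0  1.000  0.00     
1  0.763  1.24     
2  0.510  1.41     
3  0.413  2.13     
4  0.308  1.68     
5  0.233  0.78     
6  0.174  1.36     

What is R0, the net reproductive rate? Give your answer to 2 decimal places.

lx·mx by age: 0, 0.94612, 0.7191, 0.87969, 0.51744, 0.18174, 0.23664
R0 = Σ lx·mx = 3.48073 → 3.48

3.48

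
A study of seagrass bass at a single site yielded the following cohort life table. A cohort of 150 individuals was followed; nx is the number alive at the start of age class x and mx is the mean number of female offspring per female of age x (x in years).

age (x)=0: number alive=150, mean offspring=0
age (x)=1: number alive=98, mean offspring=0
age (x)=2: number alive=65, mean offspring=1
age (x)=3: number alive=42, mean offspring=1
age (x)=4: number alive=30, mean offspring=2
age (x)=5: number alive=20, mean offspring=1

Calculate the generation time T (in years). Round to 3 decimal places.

lx = nx/n0 = nx/150: 1, 0.65333…, 0.43333…, 0.28, 0.2, 0.13333…
lx·mx: 0, 0, 0.433333…, 0.28, 0.4, 0.133333… → R0 = 1.246667…
x·lx·mx: 0, 0, 0.866667…, 0.84, 1.6, 0.666667… → Σ = 3.973333…
T = 3.973333… / 1.246667… = 3.187166… → 3.187

3.187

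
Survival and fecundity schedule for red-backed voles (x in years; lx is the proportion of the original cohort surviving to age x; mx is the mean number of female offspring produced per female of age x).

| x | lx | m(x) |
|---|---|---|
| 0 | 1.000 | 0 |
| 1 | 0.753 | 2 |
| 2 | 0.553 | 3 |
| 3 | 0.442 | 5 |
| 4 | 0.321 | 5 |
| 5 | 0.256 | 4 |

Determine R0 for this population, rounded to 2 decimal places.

8.00

lx·mx by age: 0, 1.506, 1.659, 2.21, 1.605, 1.024
R0 = Σ lx·mx = 8.004 → 8.00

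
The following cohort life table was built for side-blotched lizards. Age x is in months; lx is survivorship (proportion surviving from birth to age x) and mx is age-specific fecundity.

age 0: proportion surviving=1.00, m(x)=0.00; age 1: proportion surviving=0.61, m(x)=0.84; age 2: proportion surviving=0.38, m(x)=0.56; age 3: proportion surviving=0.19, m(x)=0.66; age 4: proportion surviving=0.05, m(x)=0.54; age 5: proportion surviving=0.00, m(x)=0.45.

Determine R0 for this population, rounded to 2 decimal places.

lx·mx by age: 0, 0.5124, 0.2128, 0.1254, 0.027, 0
R0 = Σ lx·mx = 0.8776 → 0.88

0.88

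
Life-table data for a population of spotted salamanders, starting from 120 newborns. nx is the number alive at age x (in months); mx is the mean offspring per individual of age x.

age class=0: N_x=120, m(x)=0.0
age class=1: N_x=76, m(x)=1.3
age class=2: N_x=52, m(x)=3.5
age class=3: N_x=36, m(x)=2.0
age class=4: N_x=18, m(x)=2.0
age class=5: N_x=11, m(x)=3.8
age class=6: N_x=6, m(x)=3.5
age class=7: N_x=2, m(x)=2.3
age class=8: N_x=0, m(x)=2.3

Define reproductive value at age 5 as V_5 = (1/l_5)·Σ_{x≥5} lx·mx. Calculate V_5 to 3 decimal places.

6.127

lx = nx/n0 = nx/120: 1, 0.63333…, 0.43333…, 0.3, 0.15, 0.09167…, 0.05, 0.01667…, 0
lx·mx for x ≥ 5: 0.348333…, 0.175, 0.038333…, 0 → sum = 0.561667…
V_5 = 0.561667… / l_5 = 0.561667… / 0.091667… = 6.127273… → 6.127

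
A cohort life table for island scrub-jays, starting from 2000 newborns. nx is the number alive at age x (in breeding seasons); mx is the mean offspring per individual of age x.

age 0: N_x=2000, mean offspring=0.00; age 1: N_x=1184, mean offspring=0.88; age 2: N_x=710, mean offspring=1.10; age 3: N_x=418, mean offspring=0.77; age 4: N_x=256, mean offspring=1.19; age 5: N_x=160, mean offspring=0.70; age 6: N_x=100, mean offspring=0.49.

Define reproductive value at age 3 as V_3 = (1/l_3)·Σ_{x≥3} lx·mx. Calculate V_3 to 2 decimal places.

lx = nx/n0 = nx/2000: 1, 0.592, 0.355, 0.209, 0.128, 0.08, 0.05
lx·mx for x ≥ 3: 0.16093, 0.15232, 0.056, 0.0245 → sum = 0.39375
V_3 = 0.39375 / l_3 = 0.39375 / 0.209 = 1.883971… → 1.88

1.88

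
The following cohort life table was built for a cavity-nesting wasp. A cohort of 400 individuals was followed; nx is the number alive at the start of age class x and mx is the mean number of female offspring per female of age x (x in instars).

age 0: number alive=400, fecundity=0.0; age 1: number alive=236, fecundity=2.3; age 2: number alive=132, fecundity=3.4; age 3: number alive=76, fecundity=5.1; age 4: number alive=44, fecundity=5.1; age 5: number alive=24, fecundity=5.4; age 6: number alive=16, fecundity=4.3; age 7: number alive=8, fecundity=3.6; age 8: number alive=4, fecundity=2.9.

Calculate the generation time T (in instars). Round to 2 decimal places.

2.64

lx = nx/n0 = nx/400: 1, 0.59, 0.33, 0.19, 0.11, 0.06, 0.04, 0.02, 0.01
lx·mx: 0, 1.357, 1.122, 0.969, 0.561, 0.324, 0.172, 0.072, 0.029 → R0 = 4.606
x·lx·mx: 0, 1.357, 2.244, 2.907, 2.244, 1.62, 1.032, 0.504, 0.232 → Σ = 12.14
T = 12.14 / 4.606 = 2.635693… → 2.64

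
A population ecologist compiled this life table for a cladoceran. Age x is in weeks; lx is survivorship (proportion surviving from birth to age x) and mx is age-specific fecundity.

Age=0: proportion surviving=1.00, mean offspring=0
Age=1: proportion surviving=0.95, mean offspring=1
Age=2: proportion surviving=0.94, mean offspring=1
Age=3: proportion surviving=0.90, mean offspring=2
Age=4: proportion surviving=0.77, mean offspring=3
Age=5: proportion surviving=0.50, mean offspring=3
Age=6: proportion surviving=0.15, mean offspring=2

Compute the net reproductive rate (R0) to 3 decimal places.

lx·mx by age: 0, 0.95, 0.94, 1.8, 2.31, 1.5, 0.3
R0 = Σ lx·mx = 7.8 → 7.800

7.800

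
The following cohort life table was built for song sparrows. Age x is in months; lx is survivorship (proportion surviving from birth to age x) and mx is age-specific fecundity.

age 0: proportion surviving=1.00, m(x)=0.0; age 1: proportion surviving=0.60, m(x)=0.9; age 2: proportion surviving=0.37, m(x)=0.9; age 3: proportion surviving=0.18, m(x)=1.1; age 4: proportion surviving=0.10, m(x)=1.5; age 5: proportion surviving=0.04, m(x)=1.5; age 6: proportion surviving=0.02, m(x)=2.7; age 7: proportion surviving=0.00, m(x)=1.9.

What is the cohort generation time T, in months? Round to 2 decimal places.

2.27

lx·mx: 0, 0.54, 0.333, 0.198, 0.15, 0.06, 0.054, 0 → R0 = 1.335
x·lx·mx: 0, 0.54, 0.666, 0.594, 0.6, 0.3, 0.324, 0 → Σ = 3.024
T = 3.024 / 1.335 = 2.265169… → 2.27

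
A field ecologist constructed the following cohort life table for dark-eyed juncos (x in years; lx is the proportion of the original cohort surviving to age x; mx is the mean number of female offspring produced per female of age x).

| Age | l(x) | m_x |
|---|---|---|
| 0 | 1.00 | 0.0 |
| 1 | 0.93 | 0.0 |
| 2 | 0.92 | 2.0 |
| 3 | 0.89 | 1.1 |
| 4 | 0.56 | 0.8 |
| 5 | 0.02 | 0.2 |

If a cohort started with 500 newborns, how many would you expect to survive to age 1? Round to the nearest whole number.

465

Expected survivors = N0 · l_1 = 500 × 0.93 = 465 → 465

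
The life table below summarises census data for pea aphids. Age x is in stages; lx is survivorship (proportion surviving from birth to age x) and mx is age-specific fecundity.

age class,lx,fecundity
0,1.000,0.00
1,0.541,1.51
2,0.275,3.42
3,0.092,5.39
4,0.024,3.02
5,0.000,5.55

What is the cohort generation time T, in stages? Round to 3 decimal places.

1.924

lx·mx: 0, 0.81691, 0.9405, 0.49588, 0.07248, 0 → R0 = 2.32577
x·lx·mx: 0, 0.81691, 1.881, 1.48764, 0.28992, 0 → Σ = 4.47547
T = 4.47547 / 2.32577 = 1.924296… → 1.924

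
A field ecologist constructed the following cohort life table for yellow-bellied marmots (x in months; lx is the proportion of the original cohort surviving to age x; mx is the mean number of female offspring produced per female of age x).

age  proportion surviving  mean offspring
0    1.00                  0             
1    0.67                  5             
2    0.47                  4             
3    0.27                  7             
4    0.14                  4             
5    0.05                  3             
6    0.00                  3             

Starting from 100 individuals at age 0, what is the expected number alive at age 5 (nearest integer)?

5

Expected survivors = N0 · l_5 = 100 × 0.05 = 5 → 5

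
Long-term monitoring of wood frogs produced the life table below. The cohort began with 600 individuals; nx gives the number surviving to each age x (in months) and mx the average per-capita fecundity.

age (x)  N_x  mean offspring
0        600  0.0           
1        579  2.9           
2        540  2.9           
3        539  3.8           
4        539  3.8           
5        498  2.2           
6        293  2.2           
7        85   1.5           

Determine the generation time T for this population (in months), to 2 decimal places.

3.19

lx = nx/n0 = nx/600: 1, 0.965, 0.9, 0.89833…, 0.89833…, 0.83, 0.48833…, 0.14167…
lx·mx: 0, 2.7985, 2.61, 3.413667…, 3.413667…, 1.826, 1.074333…, 0.2125… → R0 = 15.348667…
x·lx·mx: 0, 2.7985, 5.22, 10.241…, 13.654667…, 9.13, 6.446…, 1.4875… → Σ = 48.977667…
T = 48.977667… / 15.348667… = 3.191005… → 3.19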